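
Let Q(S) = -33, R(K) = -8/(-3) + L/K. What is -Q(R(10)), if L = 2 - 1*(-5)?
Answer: 33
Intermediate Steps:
L = 7 (L = 2 + 5 = 7)
R(K) = 8/3 + 7/K (R(K) = -8/(-3) + 7/K = -8*(-⅓) + 7/K = 8/3 + 7/K)
-Q(R(10)) = -1*(-33) = 33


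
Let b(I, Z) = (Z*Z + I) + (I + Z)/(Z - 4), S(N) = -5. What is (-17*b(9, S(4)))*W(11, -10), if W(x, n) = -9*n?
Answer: -51340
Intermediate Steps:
b(I, Z) = I + Z² + (I + Z)/(-4 + Z) (b(I, Z) = (Z² + I) + (I + Z)/(-4 + Z) = (I + Z²) + (I + Z)/(-4 + Z) = I + Z² + (I + Z)/(-4 + Z))
(-17*b(9, S(4)))*W(11, -10) = (-17*(-5 + (-5)³ - 4*(-5)² - 3*9 + 9*(-5))/(-4 - 5))*(-9*(-10)) = -17*(-5 - 125 - 4*25 - 27 - 45)/(-9)*90 = -(-17)*(-5 - 125 - 100 - 27 - 45)/9*90 = -(-17)*(-302)/9*90 = -17*302/9*90 = -5134/9*90 = -51340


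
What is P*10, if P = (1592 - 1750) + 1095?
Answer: 9370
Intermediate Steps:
P = 937 (P = -158 + 1095 = 937)
P*10 = 937*10 = 9370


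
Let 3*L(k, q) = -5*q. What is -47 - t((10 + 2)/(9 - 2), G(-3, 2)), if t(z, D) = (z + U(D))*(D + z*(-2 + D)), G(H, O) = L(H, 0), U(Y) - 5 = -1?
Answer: -1343/49 ≈ -27.408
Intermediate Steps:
U(Y) = 4 (U(Y) = 5 - 1 = 4)
L(k, q) = -5*q/3 (L(k, q) = (-5*q)/3 = -5*q/3)
G(H, O) = 0 (G(H, O) = -5/3*0 = 0)
t(z, D) = (4 + z)*(D + z*(-2 + D)) (t(z, D) = (z + 4)*(D + z*(-2 + D)) = (4 + z)*(D + z*(-2 + D)))
-47 - t((10 + 2)/(9 - 2), G(-3, 2)) = -47 - (-8*(10 + 2)/(9 - 2) - 2*(10 + 2)²/(9 - 2)² + 4*0 + 0*((10 + 2)/(9 - 2))² + 5*0*((10 + 2)/(9 - 2))) = -47 - (-96/7 - 2*(12/7)² + 0 + 0*(12/7)² + 5*0*(12/7)) = -47 - (-96/7 - 2*(12*(⅐))² + 0 + 0*(12*(⅐))² + 5*0*(12*(⅐))) = -47 - (-8*12/7 - 2*(12/7)² + 0 + 0*(12/7)² + 5*0*(12/7)) = -47 - (-96/7 - 2*144/49 + 0 + 0*(144/49) + 0) = -47 - (-96/7 - 288/49 + 0 + 0 + 0) = -47 - 1*(-960/49) = -47 + 960/49 = -1343/49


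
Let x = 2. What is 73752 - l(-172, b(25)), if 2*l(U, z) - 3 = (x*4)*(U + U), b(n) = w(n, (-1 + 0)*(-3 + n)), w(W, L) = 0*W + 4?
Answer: 150253/2 ≈ 75127.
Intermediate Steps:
w(W, L) = 4 (w(W, L) = 0 + 4 = 4)
b(n) = 4
l(U, z) = 3/2 + 8*U (l(U, z) = 3/2 + ((2*4)*(U + U))/2 = 3/2 + (8*(2*U))/2 = 3/2 + (16*U)/2 = 3/2 + 8*U)
73752 - l(-172, b(25)) = 73752 - (3/2 + 8*(-172)) = 73752 - (3/2 - 1376) = 73752 - 1*(-2749/2) = 73752 + 2749/2 = 150253/2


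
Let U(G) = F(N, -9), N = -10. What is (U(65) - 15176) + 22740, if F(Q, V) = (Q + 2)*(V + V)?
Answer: 7708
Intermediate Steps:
F(Q, V) = 2*V*(2 + Q) (F(Q, V) = (2 + Q)*(2*V) = 2*V*(2 + Q))
U(G) = 144 (U(G) = 2*(-9)*(2 - 10) = 2*(-9)*(-8) = 144)
(U(65) - 15176) + 22740 = (144 - 15176) + 22740 = -15032 + 22740 = 7708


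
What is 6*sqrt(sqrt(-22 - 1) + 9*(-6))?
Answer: 6*sqrt(-54 + I*sqrt(23)) ≈ 1.956 + 44.134*I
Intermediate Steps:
6*sqrt(sqrt(-22 - 1) + 9*(-6)) = 6*sqrt(sqrt(-23) - 54) = 6*sqrt(I*sqrt(23) - 54) = 6*sqrt(-54 + I*sqrt(23))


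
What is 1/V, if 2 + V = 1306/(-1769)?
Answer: -1769/4844 ≈ -0.36519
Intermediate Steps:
V = -4844/1769 (V = -2 + 1306/(-1769) = -2 + 1306*(-1/1769) = -2 - 1306/1769 = -4844/1769 ≈ -2.7383)
1/V = 1/(-4844/1769) = -1769/4844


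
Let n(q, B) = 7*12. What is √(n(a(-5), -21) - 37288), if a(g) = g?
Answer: 2*I*√9301 ≈ 192.88*I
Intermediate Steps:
n(q, B) = 84
√(n(a(-5), -21) - 37288) = √(84 - 37288) = √(-37204) = 2*I*√9301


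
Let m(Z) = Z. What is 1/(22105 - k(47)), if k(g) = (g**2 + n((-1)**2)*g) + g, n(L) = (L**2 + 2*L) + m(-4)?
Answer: 1/19896 ≈ 5.0261e-5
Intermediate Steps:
n(L) = -4 + L**2 + 2*L (n(L) = (L**2 + 2*L) - 4 = -4 + L**2 + 2*L)
k(g) = g**2 (k(g) = (g**2 + (-4 + ((-1)**2)**2 + 2*(-1)**2)*g) + g = (g**2 + (-4 + 1**2 + 2*1)*g) + g = (g**2 + (-4 + 1 + 2)*g) + g = (g**2 - g) + g = g**2)
1/(22105 - k(47)) = 1/(22105 - 1*47**2) = 1/(22105 - 1*2209) = 1/(22105 - 2209) = 1/19896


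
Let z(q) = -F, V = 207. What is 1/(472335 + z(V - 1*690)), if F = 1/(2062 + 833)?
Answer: 2895/1367409824 ≈ 2.1171e-6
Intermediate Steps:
F = 1/2895 ≈ 0.00034542
z(q) = -1/2895 (z(q) = -1*1/2895 = -1/2895)
1/(472335 + z(V - 1*690)) = 1/(472335 - 1/2895) = 1/(1367409824/2895) = 2895/1367409824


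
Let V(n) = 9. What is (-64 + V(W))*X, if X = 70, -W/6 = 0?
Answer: -3850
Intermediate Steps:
W = 0 (W = -6*0 = 0)
(-64 + V(W))*X = (-64 + 9)*70 = -55*70 = -3850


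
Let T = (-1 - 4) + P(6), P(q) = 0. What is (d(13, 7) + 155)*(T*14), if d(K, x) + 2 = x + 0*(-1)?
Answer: -11200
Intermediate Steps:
d(K, x) = -2 + x (d(K, x) = -2 + (x + 0*(-1)) = -2 + (x + 0) = -2 + x)
T = -5 (T = (-1 - 4) + 0 = -5 + 0 = -5)
(d(13, 7) + 155)*(T*14) = ((-2 + 7) + 155)*(-5*14) = (5 + 155)*(-70) = 160*(-70) = -11200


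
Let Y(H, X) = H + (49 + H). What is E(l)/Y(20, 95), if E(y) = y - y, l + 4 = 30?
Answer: 0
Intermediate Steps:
l = 26 (l = -4 + 30 = 26)
E(y) = 0
Y(H, X) = 49 + 2*H
E(l)/Y(20, 95) = 0/(49 + 2*20) = 0/(49 + 40) = 0/89 = 0*(1/89) = 0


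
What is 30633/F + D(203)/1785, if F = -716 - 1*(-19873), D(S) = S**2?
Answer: 120588674/4885035 ≈ 24.685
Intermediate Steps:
F = 19157 (F = -716 + 19873 = 19157)
30633/F + D(203)/1785 = 30633/19157 + 203**2/1785 = 30633*(1/19157) + 41209*(1/1785) = 30633/19157 + 5887/255 = 120588674/4885035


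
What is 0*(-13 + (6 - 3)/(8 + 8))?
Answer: 0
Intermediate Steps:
0*(-13 + (6 - 3)/(8 + 8)) = 0*(-13 + 3/16) = 0*(-205/16) = 0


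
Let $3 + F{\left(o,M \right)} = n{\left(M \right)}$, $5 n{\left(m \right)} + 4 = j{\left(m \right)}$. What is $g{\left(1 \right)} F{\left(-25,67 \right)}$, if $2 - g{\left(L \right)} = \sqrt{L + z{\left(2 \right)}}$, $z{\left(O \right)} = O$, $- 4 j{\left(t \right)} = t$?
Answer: $- \frac{143}{10} + \frac{143 \sqrt{3}}{20} \approx -1.9158$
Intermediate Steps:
$j{\left(t \right)} = - \frac{t}{4}$
$n{\left(m \right)} = - \frac{4}{5} - \frac{m}{20}$ ($n{\left(m \right)} = - \frac{4}{5} + \frac{\left(- \frac{1}{4}\right) m}{5} = - \frac{4}{5} - \frac{m}{20}$)
$F{\left(o,M \right)} = - \frac{19}{5} - \frac{M}{20}$ ($F{\left(o,M \right)} = -3 - \left(\frac{4}{5} + \frac{M}{20}\right) = - \frac{19}{5} - \frac{M}{20}$)
$g{\left(L \right)} = 2 - \sqrt{2 + L}$ ($g{\left(L \right)} = 2 - \sqrt{L + 2} = 2 - \sqrt{2 + L}$)
$g{\left(1 \right)} F{\left(-25,67 \right)} = \left(2 - \sqrt{2 + 1}\right) \left(- \frac{19}{5} - \frac{67}{20}\right) = \left(2 - \sqrt{3}\right) \left(- \frac{19}{5} - \frac{67}{20}\right) = \left(2 - \sqrt{3}\right) \left(- \frac{143}{20}\right) = - \frac{143}{10} + \frac{143 \sqrt{3}}{20}$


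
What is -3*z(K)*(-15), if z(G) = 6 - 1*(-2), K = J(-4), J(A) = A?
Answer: 360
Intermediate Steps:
K = -4
z(G) = 8 (z(G) = 6 + 2 = 8)
-3*z(K)*(-15) = -3*8*(-15) = -24*(-15) = 360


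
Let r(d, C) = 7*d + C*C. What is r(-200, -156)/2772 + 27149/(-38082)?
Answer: 6046907/799722 ≈ 7.5613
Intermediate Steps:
r(d, C) = C² + 7*d (r(d, C) = 7*d + C² = C² + 7*d)
r(-200, -156)/2772 + 27149/(-38082) = ((-156)² + 7*(-200))/2772 + 27149/(-38082) = (24336 - 1400)*(1/2772) + 27149*(-1/38082) = 22936*(1/2772) - 27149/38082 = 5734/693 - 27149/38082 = 6046907/799722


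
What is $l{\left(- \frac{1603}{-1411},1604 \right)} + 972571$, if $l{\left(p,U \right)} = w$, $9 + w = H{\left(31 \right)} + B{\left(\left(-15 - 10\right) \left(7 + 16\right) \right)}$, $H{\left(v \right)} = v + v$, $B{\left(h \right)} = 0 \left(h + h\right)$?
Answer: $972624$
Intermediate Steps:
$B{\left(h \right)} = 0$ ($B{\left(h \right)} = 0 \cdot 2 h = 0$)
$H{\left(v \right)} = 2 v$
$w = 53$ ($w = -9 + \left(2 \cdot 31 + 0\right) = -9 + \left(62 + 0\right) = -9 + 62 = 53$)
$l{\left(p,U \right)} = 53$
$l{\left(- \frac{1603}{-1411},1604 \right)} + 972571 = 53 + 972571 = 972624$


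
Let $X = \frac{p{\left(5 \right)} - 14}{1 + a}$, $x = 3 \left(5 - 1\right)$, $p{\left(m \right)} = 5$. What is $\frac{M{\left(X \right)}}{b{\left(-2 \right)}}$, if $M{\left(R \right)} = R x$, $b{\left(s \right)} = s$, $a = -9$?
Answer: $- \frac{27}{4} \approx -6.75$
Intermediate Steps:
$x = 12$ ($x = 3 \cdot 4 = 12$)
$X = \frac{9}{8}$ ($X = \frac{5 - 14}{1 - 9} = - \frac{9}{-8} = \left(-9\right) \left(- \frac{1}{8}\right) = \frac{9}{8} \approx 1.125$)
$M{\left(R \right)} = 12 R$ ($M{\left(R \right)} = R 12 = 12 R$)
$\frac{M{\left(X \right)}}{b{\left(-2 \right)}} = \frac{12 \cdot \frac{9}{8}}{-2} = \frac{27}{2} \left(- \frac{1}{2}\right) = - \frac{27}{4}$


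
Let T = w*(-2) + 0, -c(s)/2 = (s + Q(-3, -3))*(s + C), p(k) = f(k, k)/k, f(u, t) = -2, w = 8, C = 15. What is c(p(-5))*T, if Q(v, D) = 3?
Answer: 41888/25 ≈ 1675.5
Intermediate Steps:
p(k) = -2/k
c(s) = -2*(3 + s)*(15 + s) (c(s) = -2*(s + 3)*(s + 15) = -2*(3 + s)*(15 + s))
T = -16 (T = 8*(-2) + 0 = -16 + 0 = -16)
c(p(-5))*T = (-90 - (-72)/(-5) - 2*(-2/(-5))²)*(-16) = (-90 - (-72)*(-1)/5 - 2*(-2*(-⅕))²)*(-16) = (-90 - 36*⅖ - 2*(⅖)²)*(-16) = (-90 - 72/5 - 2*4/25)*(-16) = (-90 - 72/5 - 8/25)*(-16) = -2618/25*(-16) = 41888/25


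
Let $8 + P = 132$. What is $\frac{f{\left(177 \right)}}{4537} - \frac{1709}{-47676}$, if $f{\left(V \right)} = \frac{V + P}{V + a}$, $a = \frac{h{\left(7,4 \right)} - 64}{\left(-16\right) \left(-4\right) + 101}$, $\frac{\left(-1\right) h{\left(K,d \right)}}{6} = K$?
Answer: $\frac{32570529301}{899184091884} \approx 0.036222$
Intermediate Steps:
$P = 124$ ($P = -8 + 132 = 124$)
$h{\left(K,d \right)} = - 6 K$
$a = - \frac{106}{165}$ ($a = \frac{\left(-6\right) 7 - 64}{\left(-16\right) \left(-4\right) + 101} = \frac{-42 - 64}{64 + 101} = - \frac{106}{165} \approx -0.64242$)
$f{\left(V \right)} = \frac{124 + V}{- \frac{106}{165} + V}$ ($f{\left(V \right)} = \frac{V + 124}{V - \frac{106}{165}} = \frac{124 + V}{- \frac{106}{165} + V}$)
$\frac{f{\left(177 \right)}}{4537} - \frac{1709}{-47676} = \frac{165 \frac{1}{-106 + 165 \cdot 177} \left(124 + 177\right)}{4537} - \frac{1709}{-47676} = 165 \frac{1}{-106 + 29205} \cdot 301 \cdot \frac{1}{4537} - - \frac{1709}{47676} = 165 \cdot \frac{1}{29099} \cdot 301 \cdot \frac{1}{4537} + \frac{1709}{47676} = \frac{7095}{4157} \cdot \frac{1}{4537} + \frac{1709}{47676} = \frac{7095}{18860309} + \frac{1709}{47676} = \frac{32570529301}{899184091884}$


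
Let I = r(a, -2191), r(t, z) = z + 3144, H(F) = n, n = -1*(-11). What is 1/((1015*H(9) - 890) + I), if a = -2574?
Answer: 1/11228 ≈ 8.9063e-5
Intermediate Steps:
n = 11
H(F) = 11
r(t, z) = 3144 + z
I = 953 (I = 3144 - 2191 = 953)
1/((1015*H(9) - 890) + I) = 1/((1015*11 - 890) + 953) = 1/((11165 - 890) + 953) = 1/(10275 + 953) = 1/11228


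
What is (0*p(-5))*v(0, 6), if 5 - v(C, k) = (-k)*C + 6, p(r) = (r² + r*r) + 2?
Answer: 0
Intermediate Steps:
p(r) = 2 + 2*r² (p(r) = (r² + r²) + 2 = 2*r² + 2 = 2 + 2*r²)
v(C, k) = -1 + C*k (v(C, k) = 5 - ((-k)*C + 6) = 5 - (-C*k + 6) = 5 - (6 - C*k) = 5 + (-6 + C*k) = -1 + C*k)
(0*p(-5))*v(0, 6) = (0*(2 + 2*(-5)²))*(-1 + 0*6) = (0*(2 + 2*25))*(-1 + 0) = (0*(2 + 50))*(-1) = (0*52)*(-1) = 0*(-1) = 0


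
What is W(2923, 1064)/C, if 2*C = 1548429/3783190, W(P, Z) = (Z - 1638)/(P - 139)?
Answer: -542887765/538853292 ≈ -1.0075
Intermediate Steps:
W(P, Z) = (-1638 + Z)/(-139 + P)
C = 1548429/7566380 (C = (1548429/3783190)/2 = (1548429*(1/3783190))/2 = (1/2)*(1548429/3783190) = 1548429/7566380 ≈ 0.20465)
W(2923, 1064)/C = ((-1638 + 1064)/(-139 + 2923))/(1548429/7566380) = (-574/2784)*(7566380/1548429) = ((1/2784)*(-574))*(7566380/1548429) = -287/1392*7566380/1548429 = -542887765/538853292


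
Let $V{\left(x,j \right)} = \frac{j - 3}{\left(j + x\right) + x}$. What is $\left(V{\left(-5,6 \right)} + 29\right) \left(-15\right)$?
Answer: $- \frac{1695}{4} \approx -423.75$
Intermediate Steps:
$V{\left(x,j \right)} = \frac{-3 + j}{j + 2 x}$
$\left(V{\left(-5,6 \right)} + 29\right) \left(-15\right) = \left(\frac{-3 + 6}{6 + 2 \left(-5\right)} + 29\right) \left(-15\right) = \left(\frac{1}{6 - 10} \cdot 3 + 29\right) \left(-15\right) = \left(\frac{1}{-4} \cdot 3 + 29\right) \left(-15\right) = \left(\left(- \frac{1}{4}\right) 3 + 29\right) \left(-15\right) = \left(- \frac{3}{4} + 29\right) \left(-15\right) = \frac{113}{4} \left(-15\right) = - \frac{1695}{4}$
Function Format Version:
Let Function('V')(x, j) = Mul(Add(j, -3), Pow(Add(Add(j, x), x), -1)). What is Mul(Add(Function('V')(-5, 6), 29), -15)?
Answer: Rational(-1695, 4) ≈ -423.75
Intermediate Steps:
Function('V')(x, j) = Mul(Pow(Add(j, Mul(2, x)), -1), Add(-3, j)) (Function('V')(x, j) = Mul(Add(-3, j), Pow(Add(j, Mul(2, x)), -1)) = Mul(Pow(Add(j, Mul(2, x)), -1), Add(-3, j)))
Mul(Add(Function('V')(-5, 6), 29), -15) = Mul(Add(Mul(Pow(Add(6, Mul(2, -5)), -1), Add(-3, 6)), 29), -15) = Mul(Add(Mul(Pow(Add(6, -10), -1), 3), 29), -15) = Mul(Add(Mul(Pow(-4, -1), 3), 29), -15) = Mul(Add(Mul(Rational(-1, 4), 3), 29), -15) = Mul(Add(Rational(-3, 4), 29), -15) = Mul(Rational(113, 4), -15) = Rational(-1695, 4)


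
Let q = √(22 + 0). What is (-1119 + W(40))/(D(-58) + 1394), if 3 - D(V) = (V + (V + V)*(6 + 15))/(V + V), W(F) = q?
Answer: -746/917 + 2*√22/2751 ≈ -0.81011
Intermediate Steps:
q = √22 ≈ 4.6904
W(F) = √22
D(V) = -37/2 (D(V) = 3 - (V + (V + V)*(6 + 15))/(V + V) = 3 - (V + (2*V)*21)/(2*V) = 3 - (V + 42*V)*1/(2*V) = 3 - 43*V*1/(2*V) = 3 - 1*43/2 = 3 - 43/2 = -37/2)
(-1119 + W(40))/(D(-58) + 1394) = (-1119 + √22)/(-37/2 + 1394) = (-1119 + √22)/(2751/2) = (-1119 + √22)*(2/2751) = -746/917 + 2*√22/2751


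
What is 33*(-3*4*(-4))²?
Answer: 76032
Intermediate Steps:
33*(-3*4*(-4))² = 33*(-12*(-4))² = 33*48² = 33*2304 = 76032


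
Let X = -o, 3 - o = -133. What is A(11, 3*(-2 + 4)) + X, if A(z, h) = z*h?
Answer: -70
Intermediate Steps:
o = 136 (o = 3 - 1*(-133) = 3 + 133 = 136)
A(z, h) = h*z
X = -136 (X = -1*136 = -136)
A(11, 3*(-2 + 4)) + X = (3*(-2 + 4))*11 - 136 = (3*2)*11 - 136 = 6*11 - 136 = 66 - 136 = -70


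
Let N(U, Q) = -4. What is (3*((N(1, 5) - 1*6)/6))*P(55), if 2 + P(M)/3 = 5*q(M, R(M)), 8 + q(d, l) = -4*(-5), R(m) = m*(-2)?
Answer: -870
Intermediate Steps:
R(m) = -2*m
q(d, l) = 12 (q(d, l) = -8 - 4*(-5) = -8 + 20 = 12)
P(M) = 174 (P(M) = -6 + 3*(5*12) = -6 + 3*60 = -6 + 180 = 174)
(3*((N(1, 5) - 1*6)/6))*P(55) = (3*((-4 - 1*6)/6))*174 = (3*((-4 - 6)*(⅙)))*174 = (3*(-10*⅙))*174 = (3*(-5/3))*174 = -5*174 = -870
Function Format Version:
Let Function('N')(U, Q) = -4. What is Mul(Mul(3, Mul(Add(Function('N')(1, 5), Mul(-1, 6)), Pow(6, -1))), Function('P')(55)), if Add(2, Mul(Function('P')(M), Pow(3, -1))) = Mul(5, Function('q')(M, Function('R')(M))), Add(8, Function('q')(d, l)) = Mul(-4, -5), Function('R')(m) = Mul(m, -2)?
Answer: -870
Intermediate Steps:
Function('R')(m) = Mul(-2, m)
Function('q')(d, l) = 12 (Function('q')(d, l) = Add(-8, Mul(-4, -5)) = Add(-8, 20) = 12)
Function('P')(M) = 174 (Function('P')(M) = Add(-6, Mul(3, Mul(5, 12))) = Add(-6, Mul(3, 60)) = Add(-6, 180) = 174)
Mul(Mul(3, Mul(Add(Function('N')(1, 5), Mul(-1, 6)), Pow(6, -1))), Function('P')(55)) = Mul(Mul(3, Mul(Add(-4, Mul(-1, 6)), Pow(6, -1))), 174) = Mul(Mul(3, Mul(Add(-4, -6), Rational(1, 6))), 174) = Mul(Mul(3, Mul(-10, Rational(1, 6))), 174) = Mul(Mul(3, Rational(-5, 3)), 174) = Mul(-5, 174) = -870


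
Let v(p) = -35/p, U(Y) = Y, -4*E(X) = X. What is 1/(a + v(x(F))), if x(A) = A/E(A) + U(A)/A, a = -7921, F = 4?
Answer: -3/23728 ≈ -0.00012643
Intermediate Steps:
E(X) = -X/4
x(A) = -3 (x(A) = A/((-A/4)) + A/A = A*(-4/A) + 1 = -4 + 1 = -3)
1/(a + v(x(F))) = 1/(-7921 - 35/(-3)) = 1/(-7921 - 35*(-⅓)) = 1/(-7921 + 35/3) = 1/(-23728/3) = -3/23728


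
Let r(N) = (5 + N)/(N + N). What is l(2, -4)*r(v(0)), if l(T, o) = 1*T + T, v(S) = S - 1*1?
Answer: -8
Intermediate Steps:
v(S) = -1 + S (v(S) = S - 1 = -1 + S)
r(N) = (5 + N)/(2*N) (r(N) = (5 + N)/((2*N)) = (5 + N)*(1/(2*N)) = (5 + N)/(2*N))
l(T, o) = 2*T (l(T, o) = T + T = 2*T)
l(2, -4)*r(v(0)) = (2*2)*((5 + (-1 + 0))/(2*(-1 + 0))) = 4*((1/2)*(5 - 1)/(-1)) = 4*((1/2)*(-1)*4) = 4*(-2) = -8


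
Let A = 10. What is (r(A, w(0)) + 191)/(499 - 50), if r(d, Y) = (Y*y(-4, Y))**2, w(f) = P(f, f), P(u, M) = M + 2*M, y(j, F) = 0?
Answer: 191/449 ≈ 0.42539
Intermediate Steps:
P(u, M) = 3*M
w(f) = 3*f
r(d, Y) = 0 (r(d, Y) = (Y*0)**2 = 0**2 = 0)
(r(A, w(0)) + 191)/(499 - 50) = (0 + 191)/(499 - 50) = 191/449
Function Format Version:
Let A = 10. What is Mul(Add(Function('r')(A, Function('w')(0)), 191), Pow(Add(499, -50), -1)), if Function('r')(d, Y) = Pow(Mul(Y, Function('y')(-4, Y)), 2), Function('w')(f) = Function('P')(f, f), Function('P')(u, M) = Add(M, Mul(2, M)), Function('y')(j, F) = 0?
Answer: Rational(191, 449) ≈ 0.42539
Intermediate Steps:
Function('P')(u, M) = Mul(3, M)
Function('w')(f) = Mul(3, f)
Function('r')(d, Y) = 0 (Function('r')(d, Y) = Pow(Mul(Y, 0), 2) = Pow(0, 2) = 0)
Mul(Add(Function('r')(A, Function('w')(0)), 191), Pow(Add(499, -50), -1)) = Mul(Add(0, 191), Pow(Add(499, -50), -1)) = Mul(191, Pow(449, -1)) = Mul(191, Rational(1, 449)) = Rational(191, 449)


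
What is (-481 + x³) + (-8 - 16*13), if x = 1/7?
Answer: -239070/343 ≈ -697.00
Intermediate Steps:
x = ⅐ (x = 1*(⅐) = ⅐ ≈ 0.14286)
(-481 + x³) + (-8 - 16*13) = (-481 + (⅐)³) + (-8 - 16*13) = (-481 + 1/343) + (-8 - 208) = -164982/343 - 216 = -239070/343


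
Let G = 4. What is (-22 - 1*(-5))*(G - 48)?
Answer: 748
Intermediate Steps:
(-22 - 1*(-5))*(G - 48) = (-22 - 1*(-5))*(4 - 48) = (-22 + 5)*(-44) = -17*(-44) = 748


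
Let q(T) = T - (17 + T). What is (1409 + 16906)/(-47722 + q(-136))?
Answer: -6105/15913 ≈ -0.38365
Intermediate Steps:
q(T) = -17 (q(T) = T + (-17 - T) = -17)
(1409 + 16906)/(-47722 + q(-136)) = (1409 + 16906)/(-47722 - 17) = 18315/(-47739) = 18315*(-1/47739) = -6105/15913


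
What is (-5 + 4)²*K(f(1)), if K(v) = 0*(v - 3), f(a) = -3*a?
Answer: 0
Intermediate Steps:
K(v) = 0 (K(v) = 0*(-3 + v) = 0)
(-5 + 4)²*K(f(1)) = (-5 + 4)²*0 = (-1)²*0 = 1*0 = 0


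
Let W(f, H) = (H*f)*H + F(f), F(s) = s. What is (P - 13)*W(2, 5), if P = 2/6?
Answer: -1976/3 ≈ -658.67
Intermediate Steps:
P = ⅓ (P = 2*(⅙) = ⅓ ≈ 0.33333)
W(f, H) = f + f*H² (W(f, H) = (H*f)*H + f = f*H² + f = f + f*H²)
(P - 13)*W(2, 5) = (⅓ - 13)*(2*(1 + 5²)) = -76*(1 + 25)/3 = -76*26/3 = -38/3*52 = -1976/3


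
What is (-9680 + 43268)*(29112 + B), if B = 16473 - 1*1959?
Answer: 1465310088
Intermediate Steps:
B = 14514 (B = 16473 - 1959 = 14514)
(-9680 + 43268)*(29112 + B) = (-9680 + 43268)*(29112 + 14514) = 33588*43626 = 1465310088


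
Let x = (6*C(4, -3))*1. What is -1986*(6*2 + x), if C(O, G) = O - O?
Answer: -23832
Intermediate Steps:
C(O, G) = 0
x = 0 (x = (6*0)*1 = 0*1 = 0)
-1986*(6*2 + x) = -1986*(6*2 + 0) = -1986*(12 + 0) = -1986*12 = -23832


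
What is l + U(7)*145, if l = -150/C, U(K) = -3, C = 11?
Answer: -4935/11 ≈ -448.64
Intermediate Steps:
l = -150/11 ≈ -13.636
l + U(7)*145 = -150/11 - 3*145 = -150/11 - 435 = -4935/11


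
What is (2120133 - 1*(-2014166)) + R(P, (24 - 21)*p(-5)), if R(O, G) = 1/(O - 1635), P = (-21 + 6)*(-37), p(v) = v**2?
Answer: 4465042919/1080 ≈ 4.1343e+6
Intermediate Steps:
P = 555 (P = -15*(-37) = 555)
R(O, G) = 1/(-1635 + O)
(2120133 - 1*(-2014166)) + R(P, (24 - 21)*p(-5)) = (2120133 - 1*(-2014166)) + 1/(-1635 + 555) = (2120133 + 2014166) + 1/(-1080) = 4134299 - 1/1080 = 4465042919/1080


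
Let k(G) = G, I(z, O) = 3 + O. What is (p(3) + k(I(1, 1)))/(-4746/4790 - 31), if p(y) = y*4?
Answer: -19160/38309 ≈ -0.50014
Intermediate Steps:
p(y) = 4*y
(p(3) + k(I(1, 1)))/(-4746/4790 - 31) = (4*3 + (3 + 1))/(-4746/4790 - 31) = (12 + 4)/(-4746*1/4790 - 31) = 16/(-2373/2395 - 31) = 16/(-76618/2395) = 16*(-2395/76618) = -19160/38309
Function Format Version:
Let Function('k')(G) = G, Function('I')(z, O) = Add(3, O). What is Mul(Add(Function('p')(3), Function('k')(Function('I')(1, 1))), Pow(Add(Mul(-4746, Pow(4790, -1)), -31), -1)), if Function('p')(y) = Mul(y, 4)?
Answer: Rational(-19160, 38309) ≈ -0.50014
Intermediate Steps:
Function('p')(y) = Mul(4, y)
Mul(Add(Function('p')(3), Function('k')(Function('I')(1, 1))), Pow(Add(Mul(-4746, Pow(4790, -1)), -31), -1)) = Mul(Add(Mul(4, 3), Add(3, 1)), Pow(Add(Mul(-4746, Pow(4790, -1)), -31), -1)) = Mul(Add(12, 4), Pow(Add(Mul(-4746, Rational(1, 4790)), -31), -1)) = Mul(16, Pow(Add(Rational(-2373, 2395), -31), -1)) = Mul(16, Pow(Rational(-76618, 2395), -1)) = Mul(16, Rational(-2395, 76618)) = Rational(-19160, 38309)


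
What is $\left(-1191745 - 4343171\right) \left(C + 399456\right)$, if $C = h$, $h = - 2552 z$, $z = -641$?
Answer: $-11265148115808$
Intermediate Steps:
$h = 1635832$ ($h = \left(-2552\right) \left(-641\right) = 1635832$)
$C = 1635832$
$\left(-1191745 - 4343171\right) \left(C + 399456\right) = \left(-1191745 - 4343171\right) \left(1635832 + 399456\right) = \left(-5534916\right) 2035288 = -11265148115808$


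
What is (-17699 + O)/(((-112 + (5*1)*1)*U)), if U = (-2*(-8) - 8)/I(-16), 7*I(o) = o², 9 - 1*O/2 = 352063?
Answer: 23097824/749 ≈ 30838.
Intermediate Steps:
O = -704108 (O = 18 - 2*352063 = 18 - 704126 = -704108)
I(o) = o²/7
U = 7/32 (U = (-2*(-8) - 8)/(((⅐)*(-16)²)) = (16 - 8)/(((⅐)*256)) = 8/(256/7) = 8*(7/256) = 7/32 ≈ 0.21875)
(-17699 + O)/(((-112 + (5*1)*1)*U)) = (-17699 - 704108)/(((-112 + (5*1)*1)*(7/32))) = -721807*32/(7*(-112 + 5*1)) = -721807*32/(7*(-112 + 5)) = -721807/((-107*7/32)) = -721807/(-749/32) = -721807*(-32/749) = 23097824/749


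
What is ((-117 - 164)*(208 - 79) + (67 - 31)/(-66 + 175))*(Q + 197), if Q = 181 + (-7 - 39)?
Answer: -1311766860/109 ≈ -1.2035e+7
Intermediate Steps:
Q = 135 (Q = 181 - 46 = 135)
((-117 - 164)*(208 - 79) + (67 - 31)/(-66 + 175))*(Q + 197) = ((-117 - 164)*(208 - 79) + (67 - 31)/(-66 + 175))*(135 + 197) = (-281*129 + 36/109)*332 = (-36249 + 36*(1/109))*332 = (-36249 + 36/109)*332 = -3951105/109*332 = -1311766860/109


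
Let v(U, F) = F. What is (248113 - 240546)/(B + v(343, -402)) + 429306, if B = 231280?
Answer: 99117318235/230878 ≈ 4.2931e+5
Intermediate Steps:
(248113 - 240546)/(B + v(343, -402)) + 429306 = (248113 - 240546)/(231280 - 402) + 429306 = 7567/230878 + 429306 = 99117318235/230878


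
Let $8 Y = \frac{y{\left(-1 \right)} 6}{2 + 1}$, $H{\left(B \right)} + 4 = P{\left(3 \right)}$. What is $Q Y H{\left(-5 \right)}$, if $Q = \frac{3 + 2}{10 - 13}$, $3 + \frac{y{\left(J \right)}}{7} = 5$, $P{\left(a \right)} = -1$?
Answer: $\frac{175}{6} \approx 29.167$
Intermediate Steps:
$y{\left(J \right)} = 14$ ($y{\left(J \right)} = -21 + 7 \cdot 5 = -21 + 35 = 14$)
$H{\left(B \right)} = -5$ ($H{\left(B \right)} = -4 - 1 = -5$)
$Y = \frac{7}{2}$ ($Y = \frac{14 \cdot 6 \frac{1}{2 + 1}}{8} = \frac{84 \cdot \frac{1}{3}}{8} = \frac{1}{8} \cdot 28 = \frac{7}{2} \approx 3.5$)
$Q = - \frac{5}{3}$ ($Q = \frac{5}{-3} = 5 \left(- \frac{1}{3}\right) = - \frac{5}{3} \approx -1.6667$)
$Q Y H{\left(-5 \right)} = \left(- \frac{5}{3}\right) \frac{7}{2} \left(-5\right) = \left(- \frac{35}{6}\right) \left(-5\right) = \frac{175}{6}$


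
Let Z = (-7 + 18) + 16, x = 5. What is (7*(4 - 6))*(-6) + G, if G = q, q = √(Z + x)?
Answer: 84 + 4*√2 ≈ 89.657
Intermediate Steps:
Z = 27 (Z = 11 + 16 = 27)
q = 4*√2 (q = √(27 + 5) = √32 = 4*√2 ≈ 5.6569)
G = 4*√2 ≈ 5.6569
(7*(4 - 6))*(-6) + G = (7*(4 - 6))*(-6) + 4*√2 = (7*(-2))*(-6) + 4*√2 = -14*(-6) + 4*√2 = 84 + 4*√2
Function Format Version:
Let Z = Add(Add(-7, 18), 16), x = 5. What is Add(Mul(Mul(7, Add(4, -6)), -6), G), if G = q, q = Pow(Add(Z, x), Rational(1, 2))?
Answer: Add(84, Mul(4, Pow(2, Rational(1, 2)))) ≈ 89.657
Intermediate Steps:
Z = 27 (Z = Add(11, 16) = 27)
q = Mul(4, Pow(2, Rational(1, 2))) (q = Pow(Add(27, 5), Rational(1, 2)) = Pow(32, Rational(1, 2)) = Mul(4, Pow(2, Rational(1, 2))) ≈ 5.6569)
G = Mul(4, Pow(2, Rational(1, 2))) ≈ 5.6569
Add(Mul(Mul(7, Add(4, -6)), -6), G) = Add(Mul(Mul(7, Add(4, -6)), -6), Mul(4, Pow(2, Rational(1, 2)))) = Add(Mul(Mul(7, -2), -6), Mul(4, Pow(2, Rational(1, 2)))) = Add(Mul(-14, -6), Mul(4, Pow(2, Rational(1, 2)))) = Add(84, Mul(4, Pow(2, Rational(1, 2))))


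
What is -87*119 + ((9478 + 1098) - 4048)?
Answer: -3825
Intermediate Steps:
-87*119 + ((9478 + 1098) - 4048) = -10353 + (10576 - 4048) = -10353 + 6528 = -3825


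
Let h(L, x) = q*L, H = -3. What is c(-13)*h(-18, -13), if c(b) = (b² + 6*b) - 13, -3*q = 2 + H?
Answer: -468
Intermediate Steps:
q = ⅓ (q = -(2 - 3)/3 = -⅓*(-1) = ⅓ ≈ 0.33333)
c(b) = -13 + b² + 6*b
h(L, x) = L/3
c(-13)*h(-18, -13) = (-13 + (-13)² + 6*(-13))*((⅓)*(-18)) = (-13 + 169 - 78)*(-6) = 78*(-6) = -468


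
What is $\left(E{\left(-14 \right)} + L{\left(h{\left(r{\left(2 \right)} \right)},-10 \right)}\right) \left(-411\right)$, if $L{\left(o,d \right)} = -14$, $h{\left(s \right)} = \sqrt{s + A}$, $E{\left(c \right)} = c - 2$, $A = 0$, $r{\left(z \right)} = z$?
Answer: $12330$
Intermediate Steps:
$E{\left(c \right)} = -2 + c$ ($E{\left(c \right)} = c - 2 = -2 + c$)
$h{\left(s \right)} = \sqrt{s}$ ($h{\left(s \right)} = \sqrt{s + 0} = \sqrt{s}$)
$\left(E{\left(-14 \right)} + L{\left(h{\left(r{\left(2 \right)} \right)},-10 \right)}\right) \left(-411\right) = \left(\left(-2 - 14\right) - 14\right) \left(-411\right) = \left(-16 - 14\right) \left(-411\right) = \left(-30\right) \left(-411\right) = 12330$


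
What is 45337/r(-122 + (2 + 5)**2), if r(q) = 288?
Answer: 45337/288 ≈ 157.42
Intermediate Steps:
45337/r(-122 + (2 + 5)**2) = 45337/288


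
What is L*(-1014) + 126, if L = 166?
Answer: -168198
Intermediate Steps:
L*(-1014) + 126 = 166*(-1014) + 126 = -168324 + 126 = -168198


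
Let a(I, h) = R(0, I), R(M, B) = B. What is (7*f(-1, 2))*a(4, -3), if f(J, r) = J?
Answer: -28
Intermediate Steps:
a(I, h) = I
(7*f(-1, 2))*a(4, -3) = (7*(-1))*4 = -7*4 = -28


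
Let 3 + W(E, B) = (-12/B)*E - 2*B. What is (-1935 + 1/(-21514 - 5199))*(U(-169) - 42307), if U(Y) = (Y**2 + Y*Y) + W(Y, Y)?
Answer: -782478012528/26713 ≈ -2.9292e+7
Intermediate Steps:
W(E, B) = -3 - 2*B - 12*E/B (W(E, B) = -3 + ((-12/B)*E - 2*B) = -3 + (-12*E/B - 2*B) = -3 + (-2*B - 12*E/B) = -3 - 2*B - 12*E/B)
U(Y) = -15 - 2*Y + 2*Y**2 (U(Y) = (Y**2 + Y*Y) + (-3 - 2*Y - 12*Y/Y) = (Y**2 + Y**2) + (-3 - 2*Y - 12) = 2*Y**2 + (-15 - 2*Y) = -15 - 2*Y + 2*Y**2)
(-1935 + 1/(-21514 - 5199))*(U(-169) - 42307) = (-1935 + 1/(-21514 - 5199))*((-15 - 2*(-169) + 2*(-169)**2) - 42307) = (-1935 + 1/(-26713))*((-15 + 338 + 2*28561) - 42307) = (-1935 - 1/26713)*((-15 + 338 + 57122) - 42307) = -51689656*(57445 - 42307)/26713 = -51689656/26713*15138 = -782478012528/26713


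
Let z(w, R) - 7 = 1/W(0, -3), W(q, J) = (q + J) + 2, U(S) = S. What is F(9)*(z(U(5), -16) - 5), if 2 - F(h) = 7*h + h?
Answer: -70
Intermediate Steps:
F(h) = 2 - 8*h (F(h) = 2 - (7*h + h) = 2 - 8*h)
W(q, J) = 2 + J + q (W(q, J) = (J + q) + 2 = 2 + J + q)
z(w, R) = 6 (z(w, R) = 7 + 1/(2 - 3 + 0) = 7 + 1/(-1) = 7 - 1 = 6)
F(9)*(z(U(5), -16) - 5) = (2 - 8*9)*(6 - 5) = (2 - 72)*1 = -70*1 = -70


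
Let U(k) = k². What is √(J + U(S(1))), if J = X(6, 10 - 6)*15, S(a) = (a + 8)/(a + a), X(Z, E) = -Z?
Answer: 3*I*√31/2 ≈ 8.3517*I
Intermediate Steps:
S(a) = (8 + a)/(2*a) (S(a) = (8 + a)/((2*a)) = (8 + a)*(1/(2*a)) = (8 + a)/(2*a))
J = -90 (J = -1*6*15 = -6*15 = -90)
√(J + U(S(1))) = √(-90 + ((½)*(8 + 1)/1)²) = √(-90 + ((½)*1*9)²) = √(-90 + (9/2)²) = √(-90 + 81/4) = √(-279/4) = 3*I*√31/2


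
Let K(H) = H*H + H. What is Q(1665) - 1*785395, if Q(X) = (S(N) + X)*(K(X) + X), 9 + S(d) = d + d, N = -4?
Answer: 4573329245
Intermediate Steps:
K(H) = H + H² (K(H) = H² + H = H + H²)
S(d) = -9 + 2*d (S(d) = -9 + (d + d) = -9 + 2*d)
Q(X) = (-17 + X)*(X + X*(1 + X)) (Q(X) = ((-9 + 2*(-4)) + X)*(X*(1 + X) + X) = ((-9 - 8) + X)*(X + X*(1 + X)) = (-17 + X)*(X + X*(1 + X)))
Q(1665) - 1*785395 = 1665*(-34 + 1665² - 15*1665) - 1*785395 = 1665*(-34 + 2772225 - 24975) - 785395 = 1665*2747216 - 785395 = 4574114640 - 785395 = 4573329245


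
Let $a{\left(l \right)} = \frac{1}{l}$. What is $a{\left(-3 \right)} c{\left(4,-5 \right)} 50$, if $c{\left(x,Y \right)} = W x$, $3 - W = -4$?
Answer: $- \frac{1400}{3} \approx -466.67$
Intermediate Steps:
$W = 7$ ($W = 3 - -4 = 3 + 4 = 7$)
$c{\left(x,Y \right)} = 7 x$
$a{\left(-3 \right)} c{\left(4,-5 \right)} 50 = \frac{7 \cdot 4}{-3} \cdot 50 = \left(- \frac{1}{3}\right) 28 \cdot 50 = \left(- \frac{28}{3}\right) 50 = - \frac{1400}{3}$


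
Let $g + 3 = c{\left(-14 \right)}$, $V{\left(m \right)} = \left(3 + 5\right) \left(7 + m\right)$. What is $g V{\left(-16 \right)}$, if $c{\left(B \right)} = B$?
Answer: $1224$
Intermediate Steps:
$V{\left(m \right)} = 56 + 8 m$ ($V{\left(m \right)} = 8 \left(7 + m\right) = 56 + 8 m$)
$g = -17$ ($g = -3 - 14 = -17$)
$g V{\left(-16 \right)} = - 17 \left(56 + 8 \left(-16\right)\right) = - 17 \left(56 - 128\right) = \left(-17\right) \left(-72\right) = 1224$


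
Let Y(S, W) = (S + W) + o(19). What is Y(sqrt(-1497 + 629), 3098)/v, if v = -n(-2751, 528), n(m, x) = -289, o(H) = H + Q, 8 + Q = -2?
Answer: 3107/289 + 2*I*sqrt(217)/289 ≈ 10.751 + 0.10194*I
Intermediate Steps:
Q = -10 (Q = -8 - 2 = -10)
o(H) = -10 + H (o(H) = H - 10 = -10 + H)
Y(S, W) = 9 + S + W (Y(S, W) = (S + W) + (-10 + 19) = (S + W) + 9 = 9 + S + W)
v = 289 (v = -1*(-289) = 289)
Y(sqrt(-1497 + 629), 3098)/v = (9 + sqrt(-1497 + 629) + 3098)/289 = (9 + sqrt(-868) + 3098)*(1/289) = (9 + 2*I*sqrt(217) + 3098)*(1/289) = (3107 + 2*I*sqrt(217))*(1/289) = 3107/289 + 2*I*sqrt(217)/289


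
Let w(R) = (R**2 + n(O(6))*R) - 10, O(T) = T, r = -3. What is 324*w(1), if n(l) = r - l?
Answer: -5832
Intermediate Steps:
n(l) = -3 - l
w(R) = -10 + R**2 - 9*R (w(R) = (R**2 + (-3 - 1*6)*R) - 10 = (R**2 + (-3 - 6)*R) - 10 = (R**2 - 9*R) - 10 = -10 + R**2 - 9*R)
324*w(1) = 324*(-10 + 1**2 - 9*1) = 324*(-10 + 1 - 9) = 324*(-18) = -5832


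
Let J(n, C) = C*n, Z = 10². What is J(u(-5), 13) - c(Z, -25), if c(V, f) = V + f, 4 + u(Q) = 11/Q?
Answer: -778/5 ≈ -155.60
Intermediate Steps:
u(Q) = -4 + 11/Q
Z = 100
J(u(-5), 13) - c(Z, -25) = 13*(-4 + 11/(-5)) - (100 - 25) = 13*(-4 + 11*(-⅕)) - 1*75 = 13*(-4 - 11/5) - 75 = 13*(-31/5) - 75 = -403/5 - 75 = -778/5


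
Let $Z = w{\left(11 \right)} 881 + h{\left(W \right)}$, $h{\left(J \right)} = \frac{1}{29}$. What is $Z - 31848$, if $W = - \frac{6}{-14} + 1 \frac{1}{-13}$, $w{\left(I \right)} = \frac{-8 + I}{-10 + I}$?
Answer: $- \frac{846944}{29} \approx -29205.0$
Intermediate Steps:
$w{\left(I \right)} = \frac{-8 + I}{-10 + I}$
$W = \frac{32}{91}$ ($W = \left(-6\right) \left(- \frac{1}{14}\right) + 1 \left(- \frac{1}{13}\right) = \frac{3}{7} - \frac{1}{13} = \frac{32}{91} \approx 0.35165$)
$h{\left(J \right)} = \frac{1}{29}$
$Z = \frac{76648}{29}$ ($Z = \frac{-8 + 11}{-10 + 11} \cdot 881 + \frac{1}{29} = 1^{-1} \cdot 3 \cdot 881 + \frac{1}{29} = 1 \cdot 3 \cdot 881 + \frac{1}{29} = 3 \cdot 881 + \frac{1}{29} = 2643 + \frac{1}{29} = \frac{76648}{29} \approx 2643.0$)
$Z - 31848 = \frac{76648}{29} - 31848 = - \frac{846944}{29}$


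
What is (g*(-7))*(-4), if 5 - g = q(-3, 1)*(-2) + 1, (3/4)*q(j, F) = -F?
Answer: 112/3 ≈ 37.333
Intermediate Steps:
q(j, F) = -4*F/3 (q(j, F) = 4*(-F)/3 = -4*F/3)
g = 4/3 (g = 5 - (-4/3*1*(-2) + 1) = 5 - (-4/3*(-2) + 1) = 5 - (8/3 + 1) = 5 - 1*11/3 = 5 - 11/3 = 4/3 ≈ 1.3333)
(g*(-7))*(-4) = ((4/3)*(-7))*(-4) = -28/3*(-4) = 112/3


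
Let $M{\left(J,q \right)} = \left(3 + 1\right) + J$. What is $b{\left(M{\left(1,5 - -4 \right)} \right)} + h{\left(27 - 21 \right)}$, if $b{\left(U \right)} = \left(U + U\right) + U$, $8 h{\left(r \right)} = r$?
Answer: $\frac{63}{4} \approx 15.75$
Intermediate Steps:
$M{\left(J,q \right)} = 4 + J$
$h{\left(r \right)} = \frac{r}{8}$
$b{\left(U \right)} = 3 U$ ($b{\left(U \right)} = 2 U + U = 3 U$)
$b{\left(M{\left(1,5 - -4 \right)} \right)} + h{\left(27 - 21 \right)} = 3 \left(4 + 1\right) + \frac{27 - 21}{8} = 3 \cdot 5 + \frac{27 - 21}{8} = 15 + \frac{1}{8} \cdot 6 = 15 + \frac{3}{4} = \frac{63}{4}$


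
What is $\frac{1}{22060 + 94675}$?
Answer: $\frac{1}{116735} \approx 8.5664 \cdot 10^{-6}$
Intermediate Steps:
$\frac{1}{22060 + 94675} = \frac{1}{116735}$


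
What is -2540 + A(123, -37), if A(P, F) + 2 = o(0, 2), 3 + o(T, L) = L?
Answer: -2543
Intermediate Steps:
o(T, L) = -3 + L
A(P, F) = -3 (A(P, F) = -2 + (-3 + 2) = -2 - 1 = -3)
-2540 + A(123, -37) = -2540 - 3 = -2543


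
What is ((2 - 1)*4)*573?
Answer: 2292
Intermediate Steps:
((2 - 1)*4)*573 = (1*4)*573 = 4*573 = 2292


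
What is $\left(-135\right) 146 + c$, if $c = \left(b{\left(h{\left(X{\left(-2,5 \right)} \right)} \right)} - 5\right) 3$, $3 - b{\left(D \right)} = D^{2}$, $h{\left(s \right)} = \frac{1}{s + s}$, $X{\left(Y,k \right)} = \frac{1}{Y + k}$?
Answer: $- \frac{78891}{4} \approx -19723.0$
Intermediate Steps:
$h{\left(s \right)} = \frac{1}{2 s}$
$b{\left(D \right)} = 3 - D^{2}$
$c = - \frac{51}{4}$ ($c = \left(\left(3 - \left(\frac{1}{2 \frac{1}{-2 + 5}}\right)^{2}\right) - 5\right) 3 = \left(\left(3 - \left(\frac{1}{2 \cdot \frac{1}{3}}\right)^{2}\right) - 5\right) 3 = \left(\left(3 - \left(\frac{\frac{1}{\frac{1}{3}}}{2}\right)^{2}\right) - 5\right) 3 = \left(\left(3 - \left(\frac{1}{2} \cdot 3\right)^{2}\right) - 5\right) 3 = \left(\left(3 - \left(\frac{3}{2}\right)^{2}\right) - 5\right) 3 = \left(\left(3 - \frac{9}{4}\right) - 5\right) 3 = \left(\frac{3}{4} - 5\right) 3 = \left(- \frac{17}{4}\right) 3 = - \frac{51}{4} \approx -12.75$)
$\left(-135\right) 146 + c = \left(-135\right) 146 - \frac{51}{4} = -19710 - \frac{51}{4} = - \frac{78891}{4}$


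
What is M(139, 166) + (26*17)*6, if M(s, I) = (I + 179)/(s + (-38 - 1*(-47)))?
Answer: 392841/148 ≈ 2654.3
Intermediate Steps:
M(s, I) = (179 + I)/(9 + s) (M(s, I) = (179 + I)/(s + (-38 + 47)) = (179 + I)/(s + 9) = (179 + I)/(9 + s))
M(139, 166) + (26*17)*6 = (179 + 166)/(9 + 139) + (26*17)*6 = 345/148 + 442*6 = (1/148)*345 + 2652 = 345/148 + 2652 = 392841/148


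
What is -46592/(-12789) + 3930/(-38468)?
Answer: 124431449/35140518 ≈ 3.5410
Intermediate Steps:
-46592/(-12789) + 3930/(-38468) = -46592*(-1/12789) + 3930*(-1/38468) = 6656/1827 - 1965/19234 = 124431449/35140518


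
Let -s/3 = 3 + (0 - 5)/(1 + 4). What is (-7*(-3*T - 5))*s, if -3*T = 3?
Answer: -84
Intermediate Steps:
T = -1 (T = -1/3*3 = -1)
s = -6 (s = -3*(3 + (0 - 5)/(1 + 4)) = -3*(3 - 5/5) = -3*(3 - 5*1/5) = -3*(3 - 1) = -3*2 = -6)
(-7*(-3*T - 5))*s = -7*(-3*(-1) - 5)*(-6) = -7*(3 - 5)*(-6) = -7*(-2)*(-6) = 14*(-6) = -84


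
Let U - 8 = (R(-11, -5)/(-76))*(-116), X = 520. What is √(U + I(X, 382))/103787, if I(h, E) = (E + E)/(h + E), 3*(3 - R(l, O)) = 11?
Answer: 2*√1293524826/2668052409 ≈ 2.6960e-5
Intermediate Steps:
R(l, O) = -⅔ (R(l, O) = 3 - ⅓*11 = 3 - 11/3 = -⅔)
U = 398/57 (U = 8 - ⅔/(-76)*(-116) = 8 - ⅔*(-1/76)*(-116) = 8 + (1/114)*(-116) = 8 - 58/57 = 398/57 ≈ 6.9825)
I(h, E) = 2*E/(E + h) (I(h, E) = (2*E)/(E + h) = 2*E/(E + h))
√(U + I(X, 382))/103787 = √(398/57 + 2*382/(382 + 520))/103787 = √(398/57 + 2*382/902)*(1/103787) = √(398/57 + 2*382*(1/902))*(1/103787) = √(398/57 + 382/451)*(1/103787) = √(201272/25707)*(1/103787) = (2*√1293524826/25707)*(1/103787) = 2*√1293524826/2668052409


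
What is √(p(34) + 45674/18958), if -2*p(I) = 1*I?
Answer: I*√1311002574/9479 ≈ 3.8198*I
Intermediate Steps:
p(I) = -I/2
√(p(34) + 45674/18958) = √(-½*34 + 45674/18958) = √(-17 + 45674*(1/18958)) = √(-17 + 22837/9479) = √(-138306/9479) = I*√1311002574/9479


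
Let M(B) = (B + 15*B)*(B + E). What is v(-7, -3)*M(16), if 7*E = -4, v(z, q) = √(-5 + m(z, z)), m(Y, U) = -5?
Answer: 27648*I*√10/7 ≈ 12490.0*I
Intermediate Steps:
v(z, q) = I*√10 (v(z, q) = √(-5 - 5) = √(-10) = I*√10)
E = -4/7 (E = (⅐)*(-4) = -4/7 ≈ -0.57143)
M(B) = 16*B*(-4/7 + B) (M(B) = (B + 15*B)*(B - 4/7) = (16*B)*(-4/7 + B) = 16*B*(-4/7 + B))
v(-7, -3)*M(16) = (I*√10)*((16/7)*16*(-4 + 7*16)) = (I*√10)*((16/7)*16*(-4 + 112)) = (I*√10)*((16/7)*16*108) = (I*√10)*(27648/7) = 27648*I*√10/7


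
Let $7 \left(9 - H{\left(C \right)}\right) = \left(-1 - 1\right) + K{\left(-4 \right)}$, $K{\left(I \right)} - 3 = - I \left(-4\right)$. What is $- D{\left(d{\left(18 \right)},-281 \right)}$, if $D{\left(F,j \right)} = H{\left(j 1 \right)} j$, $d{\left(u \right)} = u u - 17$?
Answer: $\frac{21918}{7} \approx 3131.1$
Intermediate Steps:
$K{\left(I \right)} = 3 + 4 I$ ($K{\left(I \right)} = 3 + - I \left(-4\right) = 3 + 4 I$)
$d{\left(u \right)} = -17 + u^{2}$ ($d{\left(u \right)} = u^{2} - 17 = -17 + u^{2}$)
$H{\left(C \right)} = \frac{78}{7}$ ($H{\left(C \right)} = 9 - \frac{\left(-1 - 1\right) + \left(3 + 4 \left(-4\right)\right)}{7} = 9 - \frac{-2 + \left(3 - 16\right)}{7} = 9 - \frac{-2 - 13}{7} = 9 - - \frac{15}{7} = 9 + \frac{15}{7} = \frac{78}{7}$)
$D{\left(F,j \right)} = \frac{78 j}{7}$
$- D{\left(d{\left(18 \right)},-281 \right)} = - \frac{78 \left(-281\right)}{7} = \left(-1\right) \left(- \frac{21918}{7}\right) = \frac{21918}{7}$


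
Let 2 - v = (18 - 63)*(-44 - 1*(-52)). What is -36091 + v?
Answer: -35729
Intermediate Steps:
v = 362 (v = 2 - (18 - 63)*(-44 - 1*(-52)) = 2 - (-45)*(-44 + 52) = 2 - (-45)*8 = 2 - 1*(-360) = 2 + 360 = 362)
-36091 + v = -36091 + 362 = -35729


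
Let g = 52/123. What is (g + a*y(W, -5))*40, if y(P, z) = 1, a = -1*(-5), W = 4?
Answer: 26680/123 ≈ 216.91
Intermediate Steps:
a = 5
g = 52/123 (g = 52*(1/123) = 52/123 ≈ 0.42276)
(g + a*y(W, -5))*40 = (52/123 + 5*1)*40 = (52/123 + 5)*40 = (667/123)*40 = 26680/123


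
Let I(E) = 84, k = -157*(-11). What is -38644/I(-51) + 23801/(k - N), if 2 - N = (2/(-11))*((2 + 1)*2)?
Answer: -8462072/18963 ≈ -446.24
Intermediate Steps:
k = 1727
N = 34/11 (N = 2 - 2/(-11)*(2 + 1)*2 = 2 - 2*(-1/11)*3*2 = 2 - (-2)*6/11 = 2 - 1*(-12/11) = 2 + 12/11 = 34/11 ≈ 3.0909)
-38644/I(-51) + 23801/(k - N) = -38644/84 + 23801/(1727 - 1*34/11) = -38644*1/84 + 23801/(1727 - 34/11) = -9661/21 + 23801/(18963/11) = -9661/21 + 23801*(11/18963) = -9661/21 + 261811/18963 = -8462072/18963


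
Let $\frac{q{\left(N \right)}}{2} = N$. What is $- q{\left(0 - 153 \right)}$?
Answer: $306$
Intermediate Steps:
$q{\left(N \right)} = 2 N$
$- q{\left(0 - 153 \right)} = - 2 \left(0 - 153\right) = - 2 \left(-153\right) = \left(-1\right) \left(-306\right) = 306$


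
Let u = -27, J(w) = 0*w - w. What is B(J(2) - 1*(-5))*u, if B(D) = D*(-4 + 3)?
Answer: 81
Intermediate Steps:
J(w) = -w (J(w) = 0 - w = -w)
B(D) = -D (B(D) = D*(-1) = -D)
B(J(2) - 1*(-5))*u = -(-1*2 - 1*(-5))*(-27) = -(-2 + 5)*(-27) = -1*3*(-27) = -3*(-27) = 81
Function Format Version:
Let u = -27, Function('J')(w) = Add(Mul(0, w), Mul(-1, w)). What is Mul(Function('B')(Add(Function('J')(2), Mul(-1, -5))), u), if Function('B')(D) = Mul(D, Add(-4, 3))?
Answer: 81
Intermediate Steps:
Function('J')(w) = Mul(-1, w) (Function('J')(w) = Add(0, Mul(-1, w)) = Mul(-1, w))
Function('B')(D) = Mul(-1, D) (Function('B')(D) = Mul(D, -1) = Mul(-1, D))
Mul(Function('B')(Add(Function('J')(2), Mul(-1, -5))), u) = Mul(Mul(-1, Add(Mul(-1, 2), Mul(-1, -5))), -27) = Mul(Mul(-1, Add(-2, 5)), -27) = Mul(Mul(-1, 3), -27) = Mul(-3, -27) = 81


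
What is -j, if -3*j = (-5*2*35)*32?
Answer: -11200/3 ≈ -3733.3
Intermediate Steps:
j = 11200/3 (j = --5*2*35*32/3 = -(-10*35)*32/3 = -(-350)*32/3 = -1/3*(-11200) = 11200/3 ≈ 3733.3)
-j = -1*11200/3 = -11200/3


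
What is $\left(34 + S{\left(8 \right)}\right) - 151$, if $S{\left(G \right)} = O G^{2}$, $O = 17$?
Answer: $971$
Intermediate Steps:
$S{\left(G \right)} = 17 G^{2}$
$\left(34 + S{\left(8 \right)}\right) - 151 = \left(34 + 17 \cdot 8^{2}\right) - 151 = \left(34 + 17 \cdot 64\right) - 151 = \left(34 + 1088\right) - 151 = 1122 - 151 = 971$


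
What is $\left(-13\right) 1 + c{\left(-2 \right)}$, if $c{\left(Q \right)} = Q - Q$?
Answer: $-13$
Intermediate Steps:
$c{\left(Q \right)} = 0$
$\left(-13\right) 1 + c{\left(-2 \right)} = \left(-13\right) 1 + 0 = -13 + 0 = -13$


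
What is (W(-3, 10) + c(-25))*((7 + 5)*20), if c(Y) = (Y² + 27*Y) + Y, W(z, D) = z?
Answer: -18720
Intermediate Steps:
c(Y) = Y² + 28*Y
(W(-3, 10) + c(-25))*((7 + 5)*20) = (-3 - 25*(28 - 25))*((7 + 5)*20) = (-3 - 25*3)*(12*20) = (-3 - 75)*240 = -78*240 = -18720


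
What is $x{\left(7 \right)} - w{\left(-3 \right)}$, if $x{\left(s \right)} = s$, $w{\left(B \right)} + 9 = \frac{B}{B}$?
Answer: $15$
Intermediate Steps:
$w{\left(B \right)} = -8$ ($w{\left(B \right)} = -9 + \frac{B}{B} = -9 + 1 = -8$)
$x{\left(7 \right)} - w{\left(-3 \right)} = 7 - -8 = 7 + 8 = 15$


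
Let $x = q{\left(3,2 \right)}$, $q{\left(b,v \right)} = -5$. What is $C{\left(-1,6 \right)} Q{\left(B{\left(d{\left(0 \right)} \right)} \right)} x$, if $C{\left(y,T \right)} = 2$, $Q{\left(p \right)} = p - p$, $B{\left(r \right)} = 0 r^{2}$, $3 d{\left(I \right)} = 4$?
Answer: $0$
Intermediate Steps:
$d{\left(I \right)} = \frac{4}{3}$ ($d{\left(I \right)} = \frac{1}{3} \cdot 4 = \frac{4}{3}$)
$x = -5$
$B{\left(r \right)} = 0$
$Q{\left(p \right)} = 0$
$C{\left(-1,6 \right)} Q{\left(B{\left(d{\left(0 \right)} \right)} \right)} x = 2 \cdot 0 \left(-5\right) = 0 \left(-5\right) = 0$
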